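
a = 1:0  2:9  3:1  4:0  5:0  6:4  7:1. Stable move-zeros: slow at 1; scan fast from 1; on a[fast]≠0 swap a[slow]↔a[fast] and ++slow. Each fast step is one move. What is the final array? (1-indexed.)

[9, 1, 4, 1, 0, 0, 0]

(s=1,f=1) a[fast]=0 → fast++
(s=1,f=2) a[fast]=9≠0 swap→a[1]=9 → slow++,fast++
(s=2,f=3) a[fast]=1≠0 swap→a[2]=1 → slow++,fast++
(s=3,f=4) a[fast]=0 → fast++
(s=3,f=5) a[fast]=0 → fast++
(s=3,f=6) a[fast]=4≠0 swap→a[3]=4 → slow++,fast++
(s=4,f=7) a[fast]=1≠0 swap→a[4]=1 → slow++,fast++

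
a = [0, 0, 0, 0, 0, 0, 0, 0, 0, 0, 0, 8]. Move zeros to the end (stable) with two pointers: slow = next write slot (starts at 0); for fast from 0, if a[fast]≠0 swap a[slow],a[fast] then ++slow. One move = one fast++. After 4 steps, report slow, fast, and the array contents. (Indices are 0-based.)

(s=0,f=0) a[fast]=0 → fast++
(s=0,f=1) a[fast]=0 → fast++
(s=0,f=2) a[fast]=0 → fast++
(s=0,f=3) a[fast]=0 → fast++

slow=0, fast=4, a=[0, 0, 0, 0, 0, 0, 0, 0, 0, 0, 0, 8]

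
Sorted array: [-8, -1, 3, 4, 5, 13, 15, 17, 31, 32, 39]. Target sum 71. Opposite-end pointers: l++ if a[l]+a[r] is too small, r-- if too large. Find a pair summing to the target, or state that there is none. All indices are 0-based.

l=0 r=10: -8+39=31 <71, l++
l=1 r=10: -1+39=38 <71, l++
l=2 r=10: 3+39=42 <71, l++
l=3 r=10: 4+39=43 <71, l++
l=4 r=10: 5+39=44 <71, l++
l=5 r=10: 13+39=52 <71, l++
l=6 r=10: 15+39=54 <71, l++
l=7 r=10: 17+39=56 <71, l++
l=8 r=10: 31+39=70 <71, l++
l=9 r=10: 32+39=71, found

(32, 39)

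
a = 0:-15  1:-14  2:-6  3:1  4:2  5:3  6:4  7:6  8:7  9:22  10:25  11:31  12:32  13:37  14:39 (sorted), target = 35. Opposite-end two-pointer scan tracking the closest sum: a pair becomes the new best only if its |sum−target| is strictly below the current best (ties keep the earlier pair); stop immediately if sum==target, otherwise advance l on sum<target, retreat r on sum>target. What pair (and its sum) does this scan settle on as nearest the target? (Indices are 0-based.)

pair (3, 32) with sum 35 (|Δ|=0)

l=0 r=14: -15+39=24 d=11 *, l++
l=1 r=14: -14+39=25 d=10 *, l++
l=2 r=14: -6+39=33 d=2 *, l++
l=3 r=14: 1+39=40 d=5, r--
l=3 r=13: 1+37=38 d=3, r--
l=3 r=12: 1+32=33 d=2, l++
l=4 r=12: 2+32=34 d=1 *, l++
l=5 r=12: 3+32=35 d=0 *, stop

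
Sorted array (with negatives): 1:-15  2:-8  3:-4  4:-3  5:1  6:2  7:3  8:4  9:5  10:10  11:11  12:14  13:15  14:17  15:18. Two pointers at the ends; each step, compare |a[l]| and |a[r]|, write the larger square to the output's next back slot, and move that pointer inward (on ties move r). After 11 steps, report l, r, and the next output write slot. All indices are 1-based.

l=1 r=15: |-15|<=|18| out[15]=324, r--
l=1 r=14: |-15|<=|17| out[14]=289, r--
l=1 r=13: |-15|<=|15| out[13]=225, r--
l=1 r=12: |-15|>|14| out[12]=225, l++
l=2 r=12: |-8|<=|14| out[11]=196, r--
l=2 r=11: |-8|<=|11| out[10]=121, r--
l=2 r=10: |-8|<=|10| out[9]=100, r--
l=2 r=9: |-8|>|5| out[8]=64, l++
l=3 r=9: |-4|<=|5| out[7]=25, r--
l=3 r=8: |-4|<=|4| out[6]=16, r--
l=3 r=7: |-4|>|3| out[5]=16, l++

l=4, r=7, next write slot=4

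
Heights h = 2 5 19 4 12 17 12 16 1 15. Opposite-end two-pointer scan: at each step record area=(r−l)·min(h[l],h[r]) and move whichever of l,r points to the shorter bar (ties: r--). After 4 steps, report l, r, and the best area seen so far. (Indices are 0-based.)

l=2, r=7, best area=105

l=0 r=9: min(2,15)*9=18 best=18 *, l++
l=1 r=9: min(5,15)*8=40 best=40 *, l++
l=2 r=9: min(19,15)*7=105 best=105 *, r--
l=2 r=8: min(19,1)*6=6 best=105, r--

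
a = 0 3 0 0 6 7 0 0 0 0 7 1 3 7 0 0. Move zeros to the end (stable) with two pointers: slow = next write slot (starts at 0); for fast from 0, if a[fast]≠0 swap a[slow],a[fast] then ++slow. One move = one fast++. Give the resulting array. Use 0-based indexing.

(s=0,f=0) a[fast]=0 → fast++
(s=0,f=1) a[fast]=3≠0 swap→a[0]=3 → slow++,fast++
(s=1,f=2) a[fast]=0 → fast++
(s=1,f=3) a[fast]=0 → fast++
(s=1,f=4) a[fast]=6≠0 swap→a[1]=6 → slow++,fast++
(s=2,f=5) a[fast]=7≠0 swap→a[2]=7 → slow++,fast++
(s=3,f=6) a[fast]=0 → fast++
(s=3,f=7) a[fast]=0 → fast++
(s=3,f=8) a[fast]=0 → fast++
(s=3,f=9) a[fast]=0 → fast++
(s=3,f=10) a[fast]=7≠0 swap→a[3]=7 → slow++,fast++
(s=4,f=11) a[fast]=1≠0 swap→a[4]=1 → slow++,fast++
(s=5,f=12) a[fast]=3≠0 swap→a[5]=3 → slow++,fast++
(s=6,f=13) a[fast]=7≠0 swap→a[6]=7 → slow++,fast++
(s=7,f=14) a[fast]=0 → fast++
(s=7,f=15) a[fast]=0 → fast++

[3, 6, 7, 7, 1, 3, 7, 0, 0, 0, 0, 0, 0, 0, 0, 0]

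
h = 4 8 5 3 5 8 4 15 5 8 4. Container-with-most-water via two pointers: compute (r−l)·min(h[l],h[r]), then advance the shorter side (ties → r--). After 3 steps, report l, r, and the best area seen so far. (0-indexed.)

l=1, r=8, best area=64

[0,10] min(4,4)*10=40 best=40 * → r--
[0,9] min(4,8)*9=36 best=40 → l++
[1,9] min(8,8)*8=64 best=64 * → r--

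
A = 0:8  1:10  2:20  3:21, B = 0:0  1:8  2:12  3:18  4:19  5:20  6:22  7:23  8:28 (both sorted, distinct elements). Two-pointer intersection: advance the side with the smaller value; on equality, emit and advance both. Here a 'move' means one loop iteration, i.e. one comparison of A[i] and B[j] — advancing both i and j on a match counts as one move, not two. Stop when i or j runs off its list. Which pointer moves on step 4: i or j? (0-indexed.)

j

i=0 j=0: 8>0, j++
i=0 j=1: 8==8 emit, i++,j++
i=1 j=2: 10<12, i++
i=2 j=2: 20>12, j++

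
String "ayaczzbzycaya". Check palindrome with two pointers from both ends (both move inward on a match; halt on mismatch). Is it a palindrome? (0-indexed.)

not a palindrome (mismatch at 4,8)

l=0 r=12: 'a'=='a', l++,r--
l=1 r=11: 'y'=='y', l++,r--
l=2 r=10: 'a'=='a', l++,r--
l=3 r=9: 'c'=='c', l++,r--
l=4 r=8: 'z'!='y', stop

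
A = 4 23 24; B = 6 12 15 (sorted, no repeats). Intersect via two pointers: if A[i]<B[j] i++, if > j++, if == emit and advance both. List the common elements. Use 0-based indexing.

[i=0,j=0] 4<6 → i++
[i=1,j=0] 23>6 → j++
[i=1,j=1] 23>12 → j++
[i=1,j=2] 23>15 → j++

intersection = []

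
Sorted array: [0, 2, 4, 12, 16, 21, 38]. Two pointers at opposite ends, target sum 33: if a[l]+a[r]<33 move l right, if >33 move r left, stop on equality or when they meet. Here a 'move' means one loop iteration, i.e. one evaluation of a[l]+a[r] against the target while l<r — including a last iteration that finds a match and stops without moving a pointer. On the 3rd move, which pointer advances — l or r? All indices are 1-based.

[1,7] 0+38=38 >33 → r--
[1,6] 0+21=21 <33 → l++
[2,6] 2+21=23 <33 → l++

l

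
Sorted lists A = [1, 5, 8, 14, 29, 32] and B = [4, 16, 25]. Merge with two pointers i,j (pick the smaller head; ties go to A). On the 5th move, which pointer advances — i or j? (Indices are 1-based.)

i

i=1 j=1: A[i]=1<=B[j]=4 take 1, i++
i=2 j=1: A[i]=5>B[j]=4 take 4, j++
i=2 j=2: A[i]=5<=B[j]=16 take 5, i++
i=3 j=2: A[i]=8<=B[j]=16 take 8, i++
i=4 j=2: A[i]=14<=B[j]=16 take 14, i++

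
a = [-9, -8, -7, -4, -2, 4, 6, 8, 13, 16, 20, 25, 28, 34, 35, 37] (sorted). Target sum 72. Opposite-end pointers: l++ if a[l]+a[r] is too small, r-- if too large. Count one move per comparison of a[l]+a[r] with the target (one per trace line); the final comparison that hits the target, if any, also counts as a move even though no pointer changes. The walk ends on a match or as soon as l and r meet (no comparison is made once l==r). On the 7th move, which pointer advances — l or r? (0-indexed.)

l=0 r=15: -9+37=28 <72, l++
l=1 r=15: -8+37=29 <72, l++
l=2 r=15: -7+37=30 <72, l++
l=3 r=15: -4+37=33 <72, l++
l=4 r=15: -2+37=35 <72, l++
l=5 r=15: 4+37=41 <72, l++
l=6 r=15: 6+37=43 <72, l++

l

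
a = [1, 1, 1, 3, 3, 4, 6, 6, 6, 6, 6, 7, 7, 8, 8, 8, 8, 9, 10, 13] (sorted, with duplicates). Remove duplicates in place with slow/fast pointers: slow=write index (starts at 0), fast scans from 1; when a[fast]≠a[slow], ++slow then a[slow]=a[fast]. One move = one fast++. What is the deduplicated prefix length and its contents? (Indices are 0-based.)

length 9; prefix = [1, 3, 4, 6, 7, 8, 9, 10, 13]

slow=0 fast=1: a[fast]=1=a[slow] dup, fast++
slow=0 fast=2: a[fast]=1=a[slow] dup, fast++
slow=0 fast=3: a[fast]=3≠a[slow]=1 write a[1]=3, slow++,fast++
slow=1 fast=4: a[fast]=3=a[slow] dup, fast++
slow=1 fast=5: a[fast]=4≠a[slow]=3 write a[2]=4, slow++,fast++
slow=2 fast=6: a[fast]=6≠a[slow]=4 write a[3]=6, slow++,fast++
slow=3 fast=7: a[fast]=6=a[slow] dup, fast++
slow=3 fast=8: a[fast]=6=a[slow] dup, fast++
slow=3 fast=9: a[fast]=6=a[slow] dup, fast++
slow=3 fast=10: a[fast]=6=a[slow] dup, fast++
slow=3 fast=11: a[fast]=7≠a[slow]=6 write a[4]=7, slow++,fast++
slow=4 fast=12: a[fast]=7=a[slow] dup, fast++
slow=4 fast=13: a[fast]=8≠a[slow]=7 write a[5]=8, slow++,fast++
slow=5 fast=14: a[fast]=8=a[slow] dup, fast++
slow=5 fast=15: a[fast]=8=a[slow] dup, fast++
slow=5 fast=16: a[fast]=8=a[slow] dup, fast++
slow=5 fast=17: a[fast]=9≠a[slow]=8 write a[6]=9, slow++,fast++
slow=6 fast=18: a[fast]=10≠a[slow]=9 write a[7]=10, slow++,fast++
slow=7 fast=19: a[fast]=13≠a[slow]=10 write a[8]=13, slow++,fast++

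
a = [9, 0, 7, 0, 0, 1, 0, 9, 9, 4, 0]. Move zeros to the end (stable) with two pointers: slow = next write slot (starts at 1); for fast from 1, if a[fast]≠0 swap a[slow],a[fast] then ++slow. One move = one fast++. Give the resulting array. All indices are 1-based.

slow=1 fast=1: a[fast]=9≠0 swap→a[1]=9, slow++,fast++
slow=2 fast=2: a[fast]=0, fast++
slow=2 fast=3: a[fast]=7≠0 swap→a[2]=7, slow++,fast++
slow=3 fast=4: a[fast]=0, fast++
slow=3 fast=5: a[fast]=0, fast++
slow=3 fast=6: a[fast]=1≠0 swap→a[3]=1, slow++,fast++
slow=4 fast=7: a[fast]=0, fast++
slow=4 fast=8: a[fast]=9≠0 swap→a[4]=9, slow++,fast++
slow=5 fast=9: a[fast]=9≠0 swap→a[5]=9, slow++,fast++
slow=6 fast=10: a[fast]=4≠0 swap→a[6]=4, slow++,fast++
slow=7 fast=11: a[fast]=0, fast++

[9, 7, 1, 9, 9, 4, 0, 0, 0, 0, 0]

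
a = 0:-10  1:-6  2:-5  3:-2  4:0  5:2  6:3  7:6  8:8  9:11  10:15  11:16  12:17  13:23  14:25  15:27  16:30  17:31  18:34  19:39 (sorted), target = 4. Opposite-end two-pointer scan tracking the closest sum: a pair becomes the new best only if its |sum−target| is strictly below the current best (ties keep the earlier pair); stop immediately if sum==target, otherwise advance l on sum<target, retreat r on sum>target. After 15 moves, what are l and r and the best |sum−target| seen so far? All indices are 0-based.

l=3, r=7, best |Δ|=1

[0,19] -10+39=29 d=25 * → r--
[0,18] -10+34=24 d=20 * → r--
[0,17] -10+31=21 d=17 * → r--
[0,16] -10+30=20 d=16 * → r--
[0,15] -10+27=17 d=13 * → r--
[0,14] -10+25=15 d=11 * → r--
[0,13] -10+23=13 d=9 * → r--
[0,12] -10+17=7 d=3 * → r--
[0,11] -10+16=6 d=2 * → r--
[0,10] -10+15=5 d=1 * → r--
[0,9] -10+11=1 d=3 → l++
[1,9] -6+11=5 d=1 → r--
[1,8] -6+8=2 d=2 → l++
[2,8] -5+8=3 d=1 → l++
[3,8] -2+8=6 d=2 → r--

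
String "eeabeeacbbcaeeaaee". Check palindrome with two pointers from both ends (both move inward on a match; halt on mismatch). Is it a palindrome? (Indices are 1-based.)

[1,18] 'e'=='e' → l++,r--
[2,17] 'e'=='e' → l++,r--
[3,16] 'a'=='a' → l++,r--
[4,15] 'b'!='a' → stop

not a palindrome (mismatch at 4,15)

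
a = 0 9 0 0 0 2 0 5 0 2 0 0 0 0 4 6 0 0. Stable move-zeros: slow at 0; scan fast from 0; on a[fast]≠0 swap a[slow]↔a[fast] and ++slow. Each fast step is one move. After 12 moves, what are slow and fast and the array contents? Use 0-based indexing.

slow=4, fast=12, a=[9, 2, 5, 2, 0, 0, 0, 0, 0, 0, 0, 0, 0, 0, 4, 6, 0, 0]

(s=0,f=0) a[fast]=0 → fast++
(s=0,f=1) a[fast]=9≠0 swap→a[0]=9 → slow++,fast++
(s=1,f=2) a[fast]=0 → fast++
(s=1,f=3) a[fast]=0 → fast++
(s=1,f=4) a[fast]=0 → fast++
(s=1,f=5) a[fast]=2≠0 swap→a[1]=2 → slow++,fast++
(s=2,f=6) a[fast]=0 → fast++
(s=2,f=7) a[fast]=5≠0 swap→a[2]=5 → slow++,fast++
(s=3,f=8) a[fast]=0 → fast++
(s=3,f=9) a[fast]=2≠0 swap→a[3]=2 → slow++,fast++
(s=4,f=10) a[fast]=0 → fast++
(s=4,f=11) a[fast]=0 → fast++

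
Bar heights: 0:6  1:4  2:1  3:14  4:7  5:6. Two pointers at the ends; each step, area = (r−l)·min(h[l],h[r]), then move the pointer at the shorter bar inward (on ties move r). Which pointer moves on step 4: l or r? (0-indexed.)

[0,5] min(6,6)*5=30 best=30 * → r--
[0,4] min(6,7)*4=24 best=30 → l++
[1,4] min(4,7)*3=12 best=30 → l++
[2,4] min(1,7)*2=2 best=30 → l++

l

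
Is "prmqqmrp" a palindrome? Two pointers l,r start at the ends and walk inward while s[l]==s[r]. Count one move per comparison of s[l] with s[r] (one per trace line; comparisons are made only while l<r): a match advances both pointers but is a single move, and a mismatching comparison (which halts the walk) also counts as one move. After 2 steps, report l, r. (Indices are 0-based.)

l=2, r=5

l=0 r=7: 'p'=='p', l++,r--
l=1 r=6: 'r'=='r', l++,r--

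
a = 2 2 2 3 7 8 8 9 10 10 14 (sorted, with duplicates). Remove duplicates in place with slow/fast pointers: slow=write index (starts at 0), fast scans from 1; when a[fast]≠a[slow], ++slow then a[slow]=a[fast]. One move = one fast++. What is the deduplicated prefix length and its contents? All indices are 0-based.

length 7; prefix = [2, 3, 7, 8, 9, 10, 14]

slow=0 fast=1: a[fast]=2=a[slow] dup, fast++
slow=0 fast=2: a[fast]=2=a[slow] dup, fast++
slow=0 fast=3: a[fast]=3≠a[slow]=2 write a[1]=3, slow++,fast++
slow=1 fast=4: a[fast]=7≠a[slow]=3 write a[2]=7, slow++,fast++
slow=2 fast=5: a[fast]=8≠a[slow]=7 write a[3]=8, slow++,fast++
slow=3 fast=6: a[fast]=8=a[slow] dup, fast++
slow=3 fast=7: a[fast]=9≠a[slow]=8 write a[4]=9, slow++,fast++
slow=4 fast=8: a[fast]=10≠a[slow]=9 write a[5]=10, slow++,fast++
slow=5 fast=9: a[fast]=10=a[slow] dup, fast++
slow=5 fast=10: a[fast]=14≠a[slow]=10 write a[6]=14, slow++,fast++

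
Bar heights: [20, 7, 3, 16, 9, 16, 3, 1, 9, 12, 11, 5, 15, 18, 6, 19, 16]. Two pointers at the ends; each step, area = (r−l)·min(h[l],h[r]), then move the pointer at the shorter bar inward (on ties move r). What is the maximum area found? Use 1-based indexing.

[1,17] min(20,16)*16=256 best=256 * → r--
[1,16] min(20,19)*15=285 best=285 * → r--
[1,15] min(20,6)*14=84 best=285 → r--
[1,14] min(20,18)*13=234 best=285 → r--
[1,13] min(20,15)*12=180 best=285 → r--
[1,12] min(20,5)*11=55 best=285 → r--
[1,11] min(20,11)*10=110 best=285 → r--
[1,10] min(20,12)*9=108 best=285 → r--
[1,9] min(20,9)*8=72 best=285 → r--
[1,8] min(20,1)*7=7 best=285 → r--
[1,7] min(20,3)*6=18 best=285 → r--
[1,6] min(20,16)*5=80 best=285 → r--
[1,5] min(20,9)*4=36 best=285 → r--
[1,4] min(20,16)*3=48 best=285 → r--
[1,3] min(20,3)*2=6 best=285 → r--
[1,2] min(20,7)*1=7 best=285 → r--

max area = 285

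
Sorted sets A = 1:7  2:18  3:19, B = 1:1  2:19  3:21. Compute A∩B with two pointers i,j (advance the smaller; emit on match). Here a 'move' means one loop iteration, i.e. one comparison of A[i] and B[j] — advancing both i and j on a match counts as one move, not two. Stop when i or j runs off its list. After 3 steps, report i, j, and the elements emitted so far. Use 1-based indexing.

[i=1,j=1] 7>1 → j++
[i=1,j=2] 7<19 → i++
[i=2,j=2] 18<19 → i++

i=3, j=2, emitted=[]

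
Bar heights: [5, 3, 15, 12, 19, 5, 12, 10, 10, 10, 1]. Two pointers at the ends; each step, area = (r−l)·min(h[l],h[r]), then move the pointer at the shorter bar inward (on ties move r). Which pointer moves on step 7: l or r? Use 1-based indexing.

l=1 r=11: min(5,1)*10=10 best=10 *, r--
l=1 r=10: min(5,10)*9=45 best=45 *, l++
l=2 r=10: min(3,10)*8=24 best=45, l++
l=3 r=10: min(15,10)*7=70 best=70 *, r--
l=3 r=9: min(15,10)*6=60 best=70, r--
l=3 r=8: min(15,10)*5=50 best=70, r--
l=3 r=7: min(15,12)*4=48 best=70, r--

r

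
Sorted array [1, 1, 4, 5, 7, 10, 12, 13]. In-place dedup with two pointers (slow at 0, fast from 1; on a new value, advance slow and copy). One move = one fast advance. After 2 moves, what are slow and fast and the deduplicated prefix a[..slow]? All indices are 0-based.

(s=0,f=1) a[fast]=1=a[slow] dup → fast++
(s=0,f=2) a[fast]=4≠a[slow]=1 write a[1]=4 → slow++,fast++

slow=1, fast=3, prefix=[1, 4]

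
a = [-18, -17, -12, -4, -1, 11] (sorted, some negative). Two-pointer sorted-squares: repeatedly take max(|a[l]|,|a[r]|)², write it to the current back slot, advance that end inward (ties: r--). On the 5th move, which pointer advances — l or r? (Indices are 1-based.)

l

[1,6] |-18|>|11| out[6]=324 → l++
[2,6] |-17|>|11| out[5]=289 → l++
[3,6] |-12|>|11| out[4]=144 → l++
[4,6] |-4|<=|11| out[3]=121 → r--
[4,5] |-4|>|-1| out[2]=16 → l++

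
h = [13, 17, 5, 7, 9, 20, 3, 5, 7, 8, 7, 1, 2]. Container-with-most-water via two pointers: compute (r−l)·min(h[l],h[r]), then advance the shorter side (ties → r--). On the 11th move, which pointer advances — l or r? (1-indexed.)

l

l=1 r=13: min(13,2)*12=24 best=24 *, r--
l=1 r=12: min(13,1)*11=11 best=24, r--
l=1 r=11: min(13,7)*10=70 best=70 *, r--
l=1 r=10: min(13,8)*9=72 best=72 *, r--
l=1 r=9: min(13,7)*8=56 best=72, r--
l=1 r=8: min(13,5)*7=35 best=72, r--
l=1 r=7: min(13,3)*6=18 best=72, r--
l=1 r=6: min(13,20)*5=65 best=72, l++
l=2 r=6: min(17,20)*4=68 best=72, l++
l=3 r=6: min(5,20)*3=15 best=72, l++
l=4 r=6: min(7,20)*2=14 best=72, l++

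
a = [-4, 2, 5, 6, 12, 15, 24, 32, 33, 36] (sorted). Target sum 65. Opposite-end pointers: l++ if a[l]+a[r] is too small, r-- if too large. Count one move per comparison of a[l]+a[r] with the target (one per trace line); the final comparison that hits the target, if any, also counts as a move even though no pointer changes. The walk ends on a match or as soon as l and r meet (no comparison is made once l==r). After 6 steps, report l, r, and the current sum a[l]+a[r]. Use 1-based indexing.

l=1 r=10: -4+36=32 <65, l++
l=2 r=10: 2+36=38 <65, l++
l=3 r=10: 5+36=41 <65, l++
l=4 r=10: 6+36=42 <65, l++
l=5 r=10: 12+36=48 <65, l++
l=6 r=10: 15+36=51 <65, l++

l=7, r=10, sum=60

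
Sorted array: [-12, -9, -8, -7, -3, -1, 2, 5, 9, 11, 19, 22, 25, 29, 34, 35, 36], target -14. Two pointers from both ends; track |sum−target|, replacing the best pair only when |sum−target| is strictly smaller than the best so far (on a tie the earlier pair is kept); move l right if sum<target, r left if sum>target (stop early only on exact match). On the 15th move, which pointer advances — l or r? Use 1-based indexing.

l

[1,17] -12+36=24 d=38 * → r--
[1,16] -12+35=23 d=37 * → r--
[1,15] -12+34=22 d=36 * → r--
[1,14] -12+29=17 d=31 * → r--
[1,13] -12+25=13 d=27 * → r--
[1,12] -12+22=10 d=24 * → r--
[1,11] -12+19=7 d=21 * → r--
[1,10] -12+11=-1 d=13 * → r--
[1,9] -12+9=-3 d=11 * → r--
[1,8] -12+5=-7 d=7 * → r--
[1,7] -12+2=-10 d=4 * → r--
[1,6] -12+-1=-13 d=1 * → r--
[1,5] -12+-3=-15 d=1 → l++
[2,5] -9+-3=-12 d=2 → r--
[2,4] -9+-7=-16 d=2 → l++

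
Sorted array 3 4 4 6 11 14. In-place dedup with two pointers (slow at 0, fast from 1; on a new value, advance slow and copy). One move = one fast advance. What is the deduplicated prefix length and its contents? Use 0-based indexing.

length 5; prefix = [3, 4, 6, 11, 14]

(s=0,f=1) a[fast]=4≠a[slow]=3 write a[1]=4 → slow++,fast++
(s=1,f=2) a[fast]=4=a[slow] dup → fast++
(s=1,f=3) a[fast]=6≠a[slow]=4 write a[2]=6 → slow++,fast++
(s=2,f=4) a[fast]=11≠a[slow]=6 write a[3]=11 → slow++,fast++
(s=3,f=5) a[fast]=14≠a[slow]=11 write a[4]=14 → slow++,fast++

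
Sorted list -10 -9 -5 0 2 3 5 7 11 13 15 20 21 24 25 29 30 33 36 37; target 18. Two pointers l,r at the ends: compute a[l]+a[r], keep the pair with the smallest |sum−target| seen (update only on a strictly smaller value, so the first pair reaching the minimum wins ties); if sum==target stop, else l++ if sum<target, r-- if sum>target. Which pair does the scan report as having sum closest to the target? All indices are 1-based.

pair (3, 15) with sum 18 (|Δ|=0)

l=1 r=20: -10+37=27 d=9 *, r--
l=1 r=19: -10+36=26 d=8 *, r--
l=1 r=18: -10+33=23 d=5 *, r--
l=1 r=17: -10+30=20 d=2 *, r--
l=1 r=16: -10+29=19 d=1 *, r--
l=1 r=15: -10+25=15 d=3, l++
l=2 r=15: -9+25=16 d=2, l++
l=3 r=15: -5+25=20 d=2, r--
l=3 r=14: -5+24=19 d=1, r--
l=3 r=13: -5+21=16 d=2, l++
l=4 r=13: 0+21=21 d=3, r--
l=4 r=12: 0+20=20 d=2, r--
l=4 r=11: 0+15=15 d=3, l++
l=5 r=11: 2+15=17 d=1, l++
l=6 r=11: 3+15=18 d=0 *, stop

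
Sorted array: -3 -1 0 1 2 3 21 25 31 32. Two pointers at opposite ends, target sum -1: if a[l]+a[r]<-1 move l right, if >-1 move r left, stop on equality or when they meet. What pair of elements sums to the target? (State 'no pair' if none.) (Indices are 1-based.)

(-3, 2)

l=1 r=10: -3+32=29 >-1, r--
l=1 r=9: -3+31=28 >-1, r--
l=1 r=8: -3+25=22 >-1, r--
l=1 r=7: -3+21=18 >-1, r--
l=1 r=6: -3+3=0 >-1, r--
l=1 r=5: -3+2=-1, found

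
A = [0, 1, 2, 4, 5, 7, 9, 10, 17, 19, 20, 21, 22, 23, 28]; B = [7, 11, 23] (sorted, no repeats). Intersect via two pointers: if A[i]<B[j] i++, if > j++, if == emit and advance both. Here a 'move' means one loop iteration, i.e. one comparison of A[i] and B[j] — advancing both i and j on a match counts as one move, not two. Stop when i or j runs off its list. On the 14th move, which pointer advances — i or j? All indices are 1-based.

i

i=1 j=1: 0<7, i++
i=2 j=1: 1<7, i++
i=3 j=1: 2<7, i++
i=4 j=1: 4<7, i++
i=5 j=1: 5<7, i++
i=6 j=1: 7==7 emit, i++,j++
i=7 j=2: 9<11, i++
i=8 j=2: 10<11, i++
i=9 j=2: 17>11, j++
i=9 j=3: 17<23, i++
i=10 j=3: 19<23, i++
i=11 j=3: 20<23, i++
i=12 j=3: 21<23, i++
i=13 j=3: 22<23, i++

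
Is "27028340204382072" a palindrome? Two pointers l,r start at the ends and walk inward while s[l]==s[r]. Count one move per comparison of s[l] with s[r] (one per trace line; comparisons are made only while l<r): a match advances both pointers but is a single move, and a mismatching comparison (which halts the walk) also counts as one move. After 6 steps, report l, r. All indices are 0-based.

l=6, r=10

[0,16] '2'=='2' → l++,r--
[1,15] '7'=='7' → l++,r--
[2,14] '0'=='0' → l++,r--
[3,13] '2'=='2' → l++,r--
[4,12] '8'=='8' → l++,r--
[5,11] '3'=='3' → l++,r--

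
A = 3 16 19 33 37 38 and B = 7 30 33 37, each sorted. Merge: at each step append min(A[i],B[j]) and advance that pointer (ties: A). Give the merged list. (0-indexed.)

[3, 7, 16, 19, 30, 33, 33, 37, 37, 38]

i=0 j=0: A[i]=3<=B[j]=7 take 3, i++
i=1 j=0: A[i]=16>B[j]=7 take 7, j++
i=1 j=1: A[i]=16<=B[j]=30 take 16, i++
i=2 j=1: A[i]=19<=B[j]=30 take 19, i++
i=3 j=1: A[i]=33>B[j]=30 take 30, j++
i=3 j=2: A[i]=33<=B[j]=33 take 33, i++
i=4 j=2: A[i]=37>B[j]=33 take 33, j++
i=4 j=3: A[i]=37<=B[j]=37 take 37, i++
i=5 j=3: A[i]=38>B[j]=37 take 37, j++
i=5 j=4: B done, take A[i]=38, i++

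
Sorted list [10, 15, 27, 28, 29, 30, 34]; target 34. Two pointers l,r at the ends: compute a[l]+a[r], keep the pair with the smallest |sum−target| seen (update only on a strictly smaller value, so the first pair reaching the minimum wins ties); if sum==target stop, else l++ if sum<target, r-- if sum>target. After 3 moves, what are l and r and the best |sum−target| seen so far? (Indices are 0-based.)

[0,6] 10+34=44 d=10 * → r--
[0,5] 10+30=40 d=6 * → r--
[0,4] 10+29=39 d=5 * → r--

l=0, r=3, best |Δ|=5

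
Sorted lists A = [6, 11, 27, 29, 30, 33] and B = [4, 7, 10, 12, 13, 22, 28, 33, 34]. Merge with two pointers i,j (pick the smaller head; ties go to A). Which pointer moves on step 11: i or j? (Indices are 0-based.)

i=0 j=0: A[i]=6>B[j]=4 take 4, j++
i=0 j=1: A[i]=6<=B[j]=7 take 6, i++
i=1 j=1: A[i]=11>B[j]=7 take 7, j++
i=1 j=2: A[i]=11>B[j]=10 take 10, j++
i=1 j=3: A[i]=11<=B[j]=12 take 11, i++
i=2 j=3: A[i]=27>B[j]=12 take 12, j++
i=2 j=4: A[i]=27>B[j]=13 take 13, j++
i=2 j=5: A[i]=27>B[j]=22 take 22, j++
i=2 j=6: A[i]=27<=B[j]=28 take 27, i++
i=3 j=6: A[i]=29>B[j]=28 take 28, j++
i=3 j=7: A[i]=29<=B[j]=33 take 29, i++

i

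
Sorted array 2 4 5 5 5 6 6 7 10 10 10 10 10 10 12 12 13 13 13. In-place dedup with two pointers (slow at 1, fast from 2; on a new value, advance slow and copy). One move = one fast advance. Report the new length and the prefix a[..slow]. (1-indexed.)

slow=1 fast=2: a[fast]=4≠a[slow]=2 write a[2]=4, slow++,fast++
slow=2 fast=3: a[fast]=5≠a[slow]=4 write a[3]=5, slow++,fast++
slow=3 fast=4: a[fast]=5=a[slow] dup, fast++
slow=3 fast=5: a[fast]=5=a[slow] dup, fast++
slow=3 fast=6: a[fast]=6≠a[slow]=5 write a[4]=6, slow++,fast++
slow=4 fast=7: a[fast]=6=a[slow] dup, fast++
slow=4 fast=8: a[fast]=7≠a[slow]=6 write a[5]=7, slow++,fast++
slow=5 fast=9: a[fast]=10≠a[slow]=7 write a[6]=10, slow++,fast++
slow=6 fast=10: a[fast]=10=a[slow] dup, fast++
slow=6 fast=11: a[fast]=10=a[slow] dup, fast++
slow=6 fast=12: a[fast]=10=a[slow] dup, fast++
slow=6 fast=13: a[fast]=10=a[slow] dup, fast++
slow=6 fast=14: a[fast]=10=a[slow] dup, fast++
slow=6 fast=15: a[fast]=12≠a[slow]=10 write a[7]=12, slow++,fast++
slow=7 fast=16: a[fast]=12=a[slow] dup, fast++
slow=7 fast=17: a[fast]=13≠a[slow]=12 write a[8]=13, slow++,fast++
slow=8 fast=18: a[fast]=13=a[slow] dup, fast++
slow=8 fast=19: a[fast]=13=a[slow] dup, fast++

length 8; prefix = [2, 4, 5, 6, 7, 10, 12, 13]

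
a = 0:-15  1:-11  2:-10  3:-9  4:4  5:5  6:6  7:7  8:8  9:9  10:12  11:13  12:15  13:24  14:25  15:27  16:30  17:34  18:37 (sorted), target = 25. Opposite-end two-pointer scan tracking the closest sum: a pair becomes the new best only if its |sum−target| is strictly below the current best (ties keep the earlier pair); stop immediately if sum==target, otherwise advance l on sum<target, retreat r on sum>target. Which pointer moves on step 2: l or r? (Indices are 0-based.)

r

l=0 r=18: -15+37=22 d=3 *, l++
l=1 r=18: -11+37=26 d=1 *, r--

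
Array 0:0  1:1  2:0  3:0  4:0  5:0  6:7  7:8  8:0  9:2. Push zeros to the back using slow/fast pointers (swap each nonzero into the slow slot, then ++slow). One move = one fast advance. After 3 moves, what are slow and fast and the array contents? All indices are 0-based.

slow=1, fast=3, a=[1, 0, 0, 0, 0, 0, 7, 8, 0, 2]

slow=0 fast=0: a[fast]=0, fast++
slow=0 fast=1: a[fast]=1≠0 swap→a[0]=1, slow++,fast++
slow=1 fast=2: a[fast]=0, fast++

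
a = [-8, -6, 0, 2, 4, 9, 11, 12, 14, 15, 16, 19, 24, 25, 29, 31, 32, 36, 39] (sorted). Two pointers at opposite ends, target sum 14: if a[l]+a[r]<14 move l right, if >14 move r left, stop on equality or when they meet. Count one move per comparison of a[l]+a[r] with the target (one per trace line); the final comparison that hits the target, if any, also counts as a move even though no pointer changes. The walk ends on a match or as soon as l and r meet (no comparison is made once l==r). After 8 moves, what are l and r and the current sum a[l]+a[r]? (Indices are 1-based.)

[1,19] -8+39=31 >14 → r--
[1,18] -8+36=28 >14 → r--
[1,17] -8+32=24 >14 → r--
[1,16] -8+31=23 >14 → r--
[1,15] -8+29=21 >14 → r--
[1,14] -8+25=17 >14 → r--
[1,13] -8+24=16 >14 → r--
[1,12] -8+19=11 <14 → l++

l=2, r=12, sum=13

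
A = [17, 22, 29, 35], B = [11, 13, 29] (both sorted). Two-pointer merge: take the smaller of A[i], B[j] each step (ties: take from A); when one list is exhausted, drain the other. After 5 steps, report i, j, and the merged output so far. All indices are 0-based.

i=3, j=2, merged so far=[11, 13, 17, 22, 29]

i=0 j=0: A[i]=17>B[j]=11 take 11, j++
i=0 j=1: A[i]=17>B[j]=13 take 13, j++
i=0 j=2: A[i]=17<=B[j]=29 take 17, i++
i=1 j=2: A[i]=22<=B[j]=29 take 22, i++
i=2 j=2: A[i]=29<=B[j]=29 take 29, i++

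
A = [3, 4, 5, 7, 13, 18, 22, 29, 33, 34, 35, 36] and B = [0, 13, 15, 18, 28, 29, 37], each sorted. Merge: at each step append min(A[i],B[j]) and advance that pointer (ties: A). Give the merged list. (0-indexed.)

[i=0,j=0] A[i]=3>B[j]=0 take 0 → j++
[i=0,j=1] A[i]=3<=B[j]=13 take 3 → i++
[i=1,j=1] A[i]=4<=B[j]=13 take 4 → i++
[i=2,j=1] A[i]=5<=B[j]=13 take 5 → i++
[i=3,j=1] A[i]=7<=B[j]=13 take 7 → i++
[i=4,j=1] A[i]=13<=B[j]=13 take 13 → i++
[i=5,j=1] A[i]=18>B[j]=13 take 13 → j++
[i=5,j=2] A[i]=18>B[j]=15 take 15 → j++
[i=5,j=3] A[i]=18<=B[j]=18 take 18 → i++
[i=6,j=3] A[i]=22>B[j]=18 take 18 → j++
[i=6,j=4] A[i]=22<=B[j]=28 take 22 → i++
[i=7,j=4] A[i]=29>B[j]=28 take 28 → j++
[i=7,j=5] A[i]=29<=B[j]=29 take 29 → i++
[i=8,j=5] A[i]=33>B[j]=29 take 29 → j++
[i=8,j=6] A[i]=33<=B[j]=37 take 33 → i++
[i=9,j=6] A[i]=34<=B[j]=37 take 34 → i++
[i=10,j=6] A[i]=35<=B[j]=37 take 35 → i++
[i=11,j=6] A[i]=36<=B[j]=37 take 36 → i++
[i=12,j=6] A done, take B[j]=37 → j++

[0, 3, 4, 5, 7, 13, 13, 15, 18, 18, 22, 28, 29, 29, 33, 34, 35, 36, 37]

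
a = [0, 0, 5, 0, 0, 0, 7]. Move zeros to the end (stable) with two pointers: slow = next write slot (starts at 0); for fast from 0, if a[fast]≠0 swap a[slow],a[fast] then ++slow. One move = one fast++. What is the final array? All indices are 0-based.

[5, 7, 0, 0, 0, 0, 0]

slow=0 fast=0: a[fast]=0, fast++
slow=0 fast=1: a[fast]=0, fast++
slow=0 fast=2: a[fast]=5≠0 swap→a[0]=5, slow++,fast++
slow=1 fast=3: a[fast]=0, fast++
slow=1 fast=4: a[fast]=0, fast++
slow=1 fast=5: a[fast]=0, fast++
slow=1 fast=6: a[fast]=7≠0 swap→a[1]=7, slow++,fast++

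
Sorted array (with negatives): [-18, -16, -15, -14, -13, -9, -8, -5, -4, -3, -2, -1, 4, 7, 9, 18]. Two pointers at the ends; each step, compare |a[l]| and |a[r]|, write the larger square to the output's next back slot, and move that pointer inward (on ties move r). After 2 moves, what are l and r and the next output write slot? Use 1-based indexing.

l=1 r=16: |-18|<=|18| out[16]=324, r--
l=1 r=15: |-18|>|9| out[15]=324, l++

l=2, r=15, next write slot=14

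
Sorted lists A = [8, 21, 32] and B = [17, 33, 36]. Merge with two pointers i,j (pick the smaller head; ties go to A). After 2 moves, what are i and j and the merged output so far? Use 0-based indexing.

i=0 j=0: A[i]=8<=B[j]=17 take 8, i++
i=1 j=0: A[i]=21>B[j]=17 take 17, j++

i=1, j=1, merged so far=[8, 17]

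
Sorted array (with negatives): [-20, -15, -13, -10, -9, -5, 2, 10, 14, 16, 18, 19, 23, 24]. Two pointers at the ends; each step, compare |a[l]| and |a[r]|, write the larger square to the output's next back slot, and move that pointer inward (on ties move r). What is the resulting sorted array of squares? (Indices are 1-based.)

[4, 25, 81, 100, 100, 169, 196, 225, 256, 324, 361, 400, 529, 576]

[1,14] |-20|<=|24| out[14]=576 → r--
[1,13] |-20|<=|23| out[13]=529 → r--
[1,12] |-20|>|19| out[12]=400 → l++
[2,12] |-15|<=|19| out[11]=361 → r--
[2,11] |-15|<=|18| out[10]=324 → r--
[2,10] |-15|<=|16| out[9]=256 → r--
[2,9] |-15|>|14| out[8]=225 → l++
[3,9] |-13|<=|14| out[7]=196 → r--
[3,8] |-13|>|10| out[6]=169 → l++
[4,8] |-10|<=|10| out[5]=100 → r--
[4,7] |-10|>|2| out[4]=100 → l++
[5,7] |-9|>|2| out[3]=81 → l++
[6,7] |-5|>|2| out[2]=25 → l++
[7,7] |2|<=|2| out[1]=4 → r--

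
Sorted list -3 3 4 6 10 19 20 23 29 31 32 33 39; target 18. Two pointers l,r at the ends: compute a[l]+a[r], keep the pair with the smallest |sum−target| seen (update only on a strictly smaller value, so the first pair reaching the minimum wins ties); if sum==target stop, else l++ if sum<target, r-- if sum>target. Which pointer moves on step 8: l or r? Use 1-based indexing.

[1,13] -3+39=36 d=18 * → r--
[1,12] -3+33=30 d=12 * → r--
[1,11] -3+32=29 d=11 * → r--
[1,10] -3+31=28 d=10 * → r--
[1,9] -3+29=26 d=8 * → r--
[1,8] -3+23=20 d=2 * → r--
[1,7] -3+20=17 d=1 * → l++
[2,7] 3+20=23 d=5 → r--

r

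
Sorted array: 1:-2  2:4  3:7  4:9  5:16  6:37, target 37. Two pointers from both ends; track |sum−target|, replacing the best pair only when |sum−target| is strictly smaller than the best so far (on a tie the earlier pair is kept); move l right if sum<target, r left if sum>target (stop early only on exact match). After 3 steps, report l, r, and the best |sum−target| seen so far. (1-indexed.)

[1,6] -2+37=35 d=2 * → l++
[2,6] 4+37=41 d=4 → r--
[2,5] 4+16=20 d=17 → l++

l=3, r=5, best |Δ|=2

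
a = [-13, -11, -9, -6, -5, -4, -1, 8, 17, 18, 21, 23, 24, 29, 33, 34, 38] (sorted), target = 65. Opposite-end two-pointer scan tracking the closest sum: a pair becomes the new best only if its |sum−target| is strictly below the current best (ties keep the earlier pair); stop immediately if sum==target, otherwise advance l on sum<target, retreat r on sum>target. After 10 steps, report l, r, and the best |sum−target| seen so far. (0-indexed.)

l=0 r=16: -13+38=25 d=40 *, l++
l=1 r=16: -11+38=27 d=38 *, l++
l=2 r=16: -9+38=29 d=36 *, l++
l=3 r=16: -6+38=32 d=33 *, l++
l=4 r=16: -5+38=33 d=32 *, l++
l=5 r=16: -4+38=34 d=31 *, l++
l=6 r=16: -1+38=37 d=28 *, l++
l=7 r=16: 8+38=46 d=19 *, l++
l=8 r=16: 17+38=55 d=10 *, l++
l=9 r=16: 18+38=56 d=9 *, l++

l=10, r=16, best |Δ|=9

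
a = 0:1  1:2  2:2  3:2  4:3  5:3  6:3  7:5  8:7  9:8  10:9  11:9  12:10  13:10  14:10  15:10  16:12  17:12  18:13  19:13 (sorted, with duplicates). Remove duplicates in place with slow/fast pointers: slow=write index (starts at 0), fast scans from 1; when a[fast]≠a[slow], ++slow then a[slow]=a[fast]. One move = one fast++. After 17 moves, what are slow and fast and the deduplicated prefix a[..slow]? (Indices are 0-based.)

slow=0 fast=1: a[fast]=2≠a[slow]=1 write a[1]=2, slow++,fast++
slow=1 fast=2: a[fast]=2=a[slow] dup, fast++
slow=1 fast=3: a[fast]=2=a[slow] dup, fast++
slow=1 fast=4: a[fast]=3≠a[slow]=2 write a[2]=3, slow++,fast++
slow=2 fast=5: a[fast]=3=a[slow] dup, fast++
slow=2 fast=6: a[fast]=3=a[slow] dup, fast++
slow=2 fast=7: a[fast]=5≠a[slow]=3 write a[3]=5, slow++,fast++
slow=3 fast=8: a[fast]=7≠a[slow]=5 write a[4]=7, slow++,fast++
slow=4 fast=9: a[fast]=8≠a[slow]=7 write a[5]=8, slow++,fast++
slow=5 fast=10: a[fast]=9≠a[slow]=8 write a[6]=9, slow++,fast++
slow=6 fast=11: a[fast]=9=a[slow] dup, fast++
slow=6 fast=12: a[fast]=10≠a[slow]=9 write a[7]=10, slow++,fast++
slow=7 fast=13: a[fast]=10=a[slow] dup, fast++
slow=7 fast=14: a[fast]=10=a[slow] dup, fast++
slow=7 fast=15: a[fast]=10=a[slow] dup, fast++
slow=7 fast=16: a[fast]=12≠a[slow]=10 write a[8]=12, slow++,fast++
slow=8 fast=17: a[fast]=12=a[slow] dup, fast++

slow=8, fast=18, prefix=[1, 2, 3, 5, 7, 8, 9, 10, 12]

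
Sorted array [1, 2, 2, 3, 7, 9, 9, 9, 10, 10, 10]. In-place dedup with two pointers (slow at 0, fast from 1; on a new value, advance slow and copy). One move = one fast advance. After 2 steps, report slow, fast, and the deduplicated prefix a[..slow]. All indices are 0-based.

slow=1, fast=3, prefix=[1, 2]

(s=0,f=1) a[fast]=2≠a[slow]=1 write a[1]=2 → slow++,fast++
(s=1,f=2) a[fast]=2=a[slow] dup → fast++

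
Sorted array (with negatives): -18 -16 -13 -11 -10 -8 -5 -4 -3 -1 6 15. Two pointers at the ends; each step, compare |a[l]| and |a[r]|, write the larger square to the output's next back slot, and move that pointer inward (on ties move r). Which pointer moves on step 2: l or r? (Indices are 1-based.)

[1,12] |-18|>|15| out[12]=324 → l++
[2,12] |-16|>|15| out[11]=256 → l++

l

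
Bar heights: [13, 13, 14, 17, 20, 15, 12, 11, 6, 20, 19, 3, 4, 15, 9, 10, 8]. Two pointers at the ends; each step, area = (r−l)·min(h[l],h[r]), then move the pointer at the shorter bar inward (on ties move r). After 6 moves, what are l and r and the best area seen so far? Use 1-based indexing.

[1,17] min(13,8)*16=128 best=128 * → r--
[1,16] min(13,10)*15=150 best=150 * → r--
[1,15] min(13,9)*14=126 best=150 → r--
[1,14] min(13,15)*13=169 best=169 * → l++
[2,14] min(13,15)*12=156 best=169 → l++
[3,14] min(14,15)*11=154 best=169 → l++

l=4, r=14, best area=169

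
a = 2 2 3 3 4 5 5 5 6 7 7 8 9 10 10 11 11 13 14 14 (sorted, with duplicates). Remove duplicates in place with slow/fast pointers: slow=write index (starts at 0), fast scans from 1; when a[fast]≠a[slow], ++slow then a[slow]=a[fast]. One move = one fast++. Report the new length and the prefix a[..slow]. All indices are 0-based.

length 12; prefix = [2, 3, 4, 5, 6, 7, 8, 9, 10, 11, 13, 14]

slow=0 fast=1: a[fast]=2=a[slow] dup, fast++
slow=0 fast=2: a[fast]=3≠a[slow]=2 write a[1]=3, slow++,fast++
slow=1 fast=3: a[fast]=3=a[slow] dup, fast++
slow=1 fast=4: a[fast]=4≠a[slow]=3 write a[2]=4, slow++,fast++
slow=2 fast=5: a[fast]=5≠a[slow]=4 write a[3]=5, slow++,fast++
slow=3 fast=6: a[fast]=5=a[slow] dup, fast++
slow=3 fast=7: a[fast]=5=a[slow] dup, fast++
slow=3 fast=8: a[fast]=6≠a[slow]=5 write a[4]=6, slow++,fast++
slow=4 fast=9: a[fast]=7≠a[slow]=6 write a[5]=7, slow++,fast++
slow=5 fast=10: a[fast]=7=a[slow] dup, fast++
slow=5 fast=11: a[fast]=8≠a[slow]=7 write a[6]=8, slow++,fast++
slow=6 fast=12: a[fast]=9≠a[slow]=8 write a[7]=9, slow++,fast++
slow=7 fast=13: a[fast]=10≠a[slow]=9 write a[8]=10, slow++,fast++
slow=8 fast=14: a[fast]=10=a[slow] dup, fast++
slow=8 fast=15: a[fast]=11≠a[slow]=10 write a[9]=11, slow++,fast++
slow=9 fast=16: a[fast]=11=a[slow] dup, fast++
slow=9 fast=17: a[fast]=13≠a[slow]=11 write a[10]=13, slow++,fast++
slow=10 fast=18: a[fast]=14≠a[slow]=13 write a[11]=14, slow++,fast++
slow=11 fast=19: a[fast]=14=a[slow] dup, fast++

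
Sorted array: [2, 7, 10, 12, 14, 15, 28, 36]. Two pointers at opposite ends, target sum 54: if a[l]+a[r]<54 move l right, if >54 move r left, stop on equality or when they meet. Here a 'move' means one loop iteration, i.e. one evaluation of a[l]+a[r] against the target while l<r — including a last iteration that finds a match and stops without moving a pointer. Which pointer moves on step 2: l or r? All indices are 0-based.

l=0 r=7: 2+36=38 <54, l++
l=1 r=7: 7+36=43 <54, l++

l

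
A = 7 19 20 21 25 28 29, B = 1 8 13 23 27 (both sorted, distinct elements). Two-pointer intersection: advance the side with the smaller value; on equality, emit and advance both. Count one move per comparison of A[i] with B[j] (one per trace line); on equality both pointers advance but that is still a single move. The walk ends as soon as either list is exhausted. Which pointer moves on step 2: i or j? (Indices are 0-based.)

i=0 j=0: 7>1, j++
i=0 j=1: 7<8, i++

i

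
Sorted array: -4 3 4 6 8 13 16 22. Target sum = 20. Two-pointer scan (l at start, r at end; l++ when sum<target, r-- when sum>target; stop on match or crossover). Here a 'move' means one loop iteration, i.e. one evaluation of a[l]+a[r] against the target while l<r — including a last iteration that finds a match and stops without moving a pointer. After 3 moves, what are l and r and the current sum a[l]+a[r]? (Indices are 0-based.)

l=0 r=7: -4+22=18 <20, l++
l=1 r=7: 3+22=25 >20, r--
l=1 r=6: 3+16=19 <20, l++

l=2, r=6, sum=20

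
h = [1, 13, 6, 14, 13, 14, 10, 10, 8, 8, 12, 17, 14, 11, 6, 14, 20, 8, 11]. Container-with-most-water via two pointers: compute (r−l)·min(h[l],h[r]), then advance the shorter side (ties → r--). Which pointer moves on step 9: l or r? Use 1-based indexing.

[1,19] min(1,11)*18=18 best=18 * → l++
[2,19] min(13,11)*17=187 best=187 * → r--
[2,18] min(13,8)*16=128 best=187 → r--
[2,17] min(13,20)*15=195 best=195 * → l++
[3,17] min(6,20)*14=84 best=195 → l++
[4,17] min(14,20)*13=182 best=195 → l++
[5,17] min(13,20)*12=156 best=195 → l++
[6,17] min(14,20)*11=154 best=195 → l++
[7,17] min(10,20)*10=100 best=195 → l++

l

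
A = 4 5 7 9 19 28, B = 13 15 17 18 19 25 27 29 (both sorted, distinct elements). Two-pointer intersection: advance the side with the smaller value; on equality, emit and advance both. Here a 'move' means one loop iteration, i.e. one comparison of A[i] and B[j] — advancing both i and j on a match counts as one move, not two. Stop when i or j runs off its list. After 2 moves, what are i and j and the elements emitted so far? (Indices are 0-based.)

i=2, j=0, emitted=[]

i=0 j=0: 4<13, i++
i=1 j=0: 5<13, i++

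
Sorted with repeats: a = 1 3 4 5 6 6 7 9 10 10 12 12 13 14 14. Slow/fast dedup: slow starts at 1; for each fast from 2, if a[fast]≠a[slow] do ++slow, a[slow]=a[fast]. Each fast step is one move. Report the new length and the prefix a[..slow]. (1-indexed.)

length 11; prefix = [1, 3, 4, 5, 6, 7, 9, 10, 12, 13, 14]

(s=1,f=2) a[fast]=3≠a[slow]=1 write a[2]=3 → slow++,fast++
(s=2,f=3) a[fast]=4≠a[slow]=3 write a[3]=4 → slow++,fast++
(s=3,f=4) a[fast]=5≠a[slow]=4 write a[4]=5 → slow++,fast++
(s=4,f=5) a[fast]=6≠a[slow]=5 write a[5]=6 → slow++,fast++
(s=5,f=6) a[fast]=6=a[slow] dup → fast++
(s=5,f=7) a[fast]=7≠a[slow]=6 write a[6]=7 → slow++,fast++
(s=6,f=8) a[fast]=9≠a[slow]=7 write a[7]=9 → slow++,fast++
(s=7,f=9) a[fast]=10≠a[slow]=9 write a[8]=10 → slow++,fast++
(s=8,f=10) a[fast]=10=a[slow] dup → fast++
(s=8,f=11) a[fast]=12≠a[slow]=10 write a[9]=12 → slow++,fast++
(s=9,f=12) a[fast]=12=a[slow] dup → fast++
(s=9,f=13) a[fast]=13≠a[slow]=12 write a[10]=13 → slow++,fast++
(s=10,f=14) a[fast]=14≠a[slow]=13 write a[11]=14 → slow++,fast++
(s=11,f=15) a[fast]=14=a[slow] dup → fast++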